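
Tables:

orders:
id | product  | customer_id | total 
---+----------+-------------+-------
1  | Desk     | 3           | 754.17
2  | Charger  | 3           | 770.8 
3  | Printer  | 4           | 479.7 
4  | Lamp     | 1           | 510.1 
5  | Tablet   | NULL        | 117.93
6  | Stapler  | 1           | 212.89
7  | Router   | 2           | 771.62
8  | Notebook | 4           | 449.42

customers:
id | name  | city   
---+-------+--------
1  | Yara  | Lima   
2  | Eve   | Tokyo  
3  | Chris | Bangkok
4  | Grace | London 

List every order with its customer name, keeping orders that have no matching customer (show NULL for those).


LEFT JOIN keeps every row from orders (the left table); where customer_id has no match in customers, the customer columns become NULL. Walk through each order:
  - order 1 (Desk): customer_id=3 -> matches Chris
  - order 2 (Charger): customer_id=3 -> matches Chris
  - order 3 (Printer): customer_id=4 -> matches Grace
  - order 4 (Lamp): customer_id=1 -> matches Yara
  - order 5 (Tablet): customer_id=NULL, no match -> kept with NULL
  - order 6 (Stapler): customer_id=1 -> matches Yara
  - order 7 (Router): customer_id=2 -> matches Eve
  - order 8 (Notebook): customer_id=4 -> matches Grace
All 8 rows appear; 1 has NULL customer.

SQL:
SELECT a.product, b.name AS customer
FROM orders a
LEFT JOIN customers b ON a.customer_id = b.id

Result:
product  | customer
---------+---------
Desk     | Chris   
Charger  | Chris   
Printer  | Grace   
Lamp     | Yara    
Tablet   | NULL    
Stapler  | Yara    
Router   | Eve     
Notebook | Grace   


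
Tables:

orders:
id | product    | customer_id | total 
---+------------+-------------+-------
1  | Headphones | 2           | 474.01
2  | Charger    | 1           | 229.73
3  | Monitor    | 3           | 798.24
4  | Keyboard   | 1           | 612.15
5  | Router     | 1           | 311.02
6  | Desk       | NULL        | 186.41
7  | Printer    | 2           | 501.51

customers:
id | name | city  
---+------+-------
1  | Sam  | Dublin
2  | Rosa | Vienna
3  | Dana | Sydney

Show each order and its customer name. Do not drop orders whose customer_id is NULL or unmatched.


LEFT JOIN keeps every row from orders (the left table); where customer_id has no match in customers, the customer columns become NULL. Walk through each order:
  - order 1 (Headphones): customer_id=2 -> matches Rosa
  - order 2 (Charger): customer_id=1 -> matches Sam
  - order 3 (Monitor): customer_id=3 -> matches Dana
  - order 4 (Keyboard): customer_id=1 -> matches Sam
  - order 5 (Router): customer_id=1 -> matches Sam
  - order 6 (Desk): customer_id=NULL, no match -> kept with NULL
  - order 7 (Printer): customer_id=2 -> matches Rosa
All 7 rows appear; 1 has NULL customer.

SQL:
SELECT a.product, b.name AS customer
FROM orders a
LEFT JOIN customers b ON a.customer_id = b.id

Result:
product    | customer
-----------+---------
Headphones | Rosa    
Charger    | Sam     
Monitor    | Dana    
Keyboard   | Sam     
Router     | Sam     
Desk       | NULL    
Printer    | Rosa    


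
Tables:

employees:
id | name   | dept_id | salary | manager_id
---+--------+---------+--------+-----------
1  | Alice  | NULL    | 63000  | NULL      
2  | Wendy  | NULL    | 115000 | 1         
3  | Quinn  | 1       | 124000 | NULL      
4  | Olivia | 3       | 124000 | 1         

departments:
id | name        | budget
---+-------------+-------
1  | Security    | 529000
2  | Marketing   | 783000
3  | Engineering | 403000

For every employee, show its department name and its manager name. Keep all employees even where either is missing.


Two LEFT JOINs from the same base table employees: one to departments via dept_id, one to employees itself via manager_id. Both are LEFT so every employee is preserved.
Match against departments:
  - employee 1 (Alice): dept_id=NULL, no match -> kept with NULL
  - employee 2 (Wendy): dept_id=NULL, no match -> kept with NULL
  - employee 3 (Quinn): dept_id=1 -> matches Security
  - employee 4 (Olivia): dept_id=3 -> matches Engineering
Match against employees (self):
  - employee 1 (Alice): manager_id=NULL -> NULL
  - employee 2 (Wendy): manager_id=1 -> Alice
  - employee 3 (Quinn): manager_id=NULL -> NULL
  - employee 4 (Olivia): manager_id=1 -> Alice

SQL:
SELECT a.name, b.name AS department, c.name AS manager
FROM employees a
LEFT JOIN departments b ON a.dept_id = b.id
LEFT JOIN employees c ON a.manager_id = c.id

Result:
name   | department  | manager
-------+-------------+--------
Alice  | NULL        | NULL   
Wendy  | NULL        | Alice  
Quinn  | Security    | NULL   
Olivia | Engineering | Alice  


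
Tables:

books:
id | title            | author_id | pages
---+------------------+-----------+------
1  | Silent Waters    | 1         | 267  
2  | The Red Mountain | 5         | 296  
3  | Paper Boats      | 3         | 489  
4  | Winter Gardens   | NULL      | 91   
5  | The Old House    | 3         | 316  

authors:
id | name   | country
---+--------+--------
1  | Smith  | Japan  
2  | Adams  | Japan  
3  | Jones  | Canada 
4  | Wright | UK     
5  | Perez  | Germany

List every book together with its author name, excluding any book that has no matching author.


INNER JOIN keeps only books rows whose author_id matches an id in authors. Walk through each book:
  - book 1 (Silent Waters): author_id=1 -> matches Smith
  - book 2 (The Red Mountain): author_id=5 -> matches Perez
  - book 3 (Paper Boats): author_id=3 -> matches Jones
  - book 4 (Winter Gardens): author_id=NULL, no match -> dropped
  - book 5 (The Old House): author_id=3 -> matches Jones
So 1 of 5 rows is dropped.

SQL:
SELECT a.title, b.name AS author
FROM books a
INNER JOIN authors b ON a.author_id = b.id

Result:
title            | author
-----------------+-------
Silent Waters    | Smith 
The Red Mountain | Perez 
Paper Boats      | Jones 
The Old House    | Jones 


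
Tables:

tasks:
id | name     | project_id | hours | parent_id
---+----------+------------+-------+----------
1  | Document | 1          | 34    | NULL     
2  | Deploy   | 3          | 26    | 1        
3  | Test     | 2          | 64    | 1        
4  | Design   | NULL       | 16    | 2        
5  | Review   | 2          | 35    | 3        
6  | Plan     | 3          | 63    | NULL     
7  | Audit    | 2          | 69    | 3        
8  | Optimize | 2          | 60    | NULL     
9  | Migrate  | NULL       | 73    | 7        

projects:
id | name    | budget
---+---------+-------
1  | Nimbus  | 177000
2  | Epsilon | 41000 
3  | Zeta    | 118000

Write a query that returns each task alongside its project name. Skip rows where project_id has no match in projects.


INNER JOIN keeps only tasks rows whose project_id matches an id in projects. Walk through each task:
  - task 1 (Document): project_id=1 -> matches Nimbus
  - task 2 (Deploy): project_id=3 -> matches Zeta
  - task 3 (Test): project_id=2 -> matches Epsilon
  - task 4 (Design): project_id=NULL, no match -> dropped
  - task 5 (Review): project_id=2 -> matches Epsilon
  - task 6 (Plan): project_id=3 -> matches Zeta
  - task 7 (Audit): project_id=2 -> matches Epsilon
  - task 8 (Optimize): project_id=2 -> matches Epsilon
  - task 9 (Migrate): project_id=NULL, no match -> dropped
So 2 of 9 rows are dropped.

SQL:
SELECT a.name, b.name AS project
FROM tasks a
INNER JOIN projects b ON a.project_id = b.id

Result:
name     | project
---------+--------
Document | Nimbus 
Deploy   | Zeta   
Test     | Epsilon
Review   | Epsilon
Plan     | Zeta   
Audit    | Epsilon
Optimize | Epsilon


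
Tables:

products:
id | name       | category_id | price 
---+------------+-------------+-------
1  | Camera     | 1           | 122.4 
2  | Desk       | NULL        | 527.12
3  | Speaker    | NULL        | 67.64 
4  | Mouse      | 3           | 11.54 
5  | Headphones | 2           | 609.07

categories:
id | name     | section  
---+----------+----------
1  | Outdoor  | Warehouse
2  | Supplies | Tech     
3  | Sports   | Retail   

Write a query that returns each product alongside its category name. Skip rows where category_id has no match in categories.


INNER JOIN keeps only products rows whose category_id matches an id in categories. Walk through each product:
  - product 1 (Camera): category_id=1 -> matches Outdoor
  - product 2 (Desk): category_id=NULL, no match -> dropped
  - product 3 (Speaker): category_id=NULL, no match -> dropped
  - product 4 (Mouse): category_id=3 -> matches Sports
  - product 5 (Headphones): category_id=2 -> matches Supplies
So 2 of 5 rows are dropped.

SQL:
SELECT a.name, b.name AS category
FROM products a
INNER JOIN categories b ON a.category_id = b.id

Result:
name       | category
-----------+---------
Camera     | Outdoor 
Mouse      | Sports  
Headphones | Supplies


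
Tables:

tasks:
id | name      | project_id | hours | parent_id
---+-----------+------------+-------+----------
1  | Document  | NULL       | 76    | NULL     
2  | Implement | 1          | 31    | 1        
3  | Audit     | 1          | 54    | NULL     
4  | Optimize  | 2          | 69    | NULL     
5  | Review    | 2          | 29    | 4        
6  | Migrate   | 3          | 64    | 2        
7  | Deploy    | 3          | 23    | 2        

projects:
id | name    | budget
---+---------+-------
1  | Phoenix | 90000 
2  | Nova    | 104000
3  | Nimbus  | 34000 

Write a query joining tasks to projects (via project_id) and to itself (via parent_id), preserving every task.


Two LEFT JOINs from the same base table tasks: one to projects via project_id, one to tasks itself via parent_id. Both are LEFT so every task is preserved.
Match against projects:
  - task 1 (Document): project_id=NULL, no match -> kept with NULL
  - task 2 (Implement): project_id=1 -> matches Phoenix
  - task 3 (Audit): project_id=1 -> matches Phoenix
  - task 4 (Optimize): project_id=2 -> matches Nova
  - task 5 (Review): project_id=2 -> matches Nova
  - task 6 (Migrate): project_id=3 -> matches Nimbus
  - task 7 (Deploy): project_id=3 -> matches Nimbus
Match against tasks (self):
  - task 1 (Document): parent_id=NULL -> NULL
  - task 2 (Implement): parent_id=1 -> Document
  - task 3 (Audit): parent_id=NULL -> NULL
  - task 4 (Optimize): parent_id=NULL -> NULL
  - task 5 (Review): parent_id=4 -> Optimize
  - task 6 (Migrate): parent_id=2 -> Implement
  - task 7 (Deploy): parent_id=2 -> Implement

SQL:
SELECT a.name, b.name AS project, c.name AS parent
FROM tasks a
LEFT JOIN projects b ON a.project_id = b.id
LEFT JOIN tasks c ON a.parent_id = c.id

Result:
name      | project | parent   
----------+---------+----------
Document  | NULL    | NULL     
Implement | Phoenix | Document 
Audit     | Phoenix | NULL     
Optimize  | Nova    | NULL     
Review    | Nova    | Optimize 
Migrate   | Nimbus  | Implement
Deploy    | Nimbus  | Implement


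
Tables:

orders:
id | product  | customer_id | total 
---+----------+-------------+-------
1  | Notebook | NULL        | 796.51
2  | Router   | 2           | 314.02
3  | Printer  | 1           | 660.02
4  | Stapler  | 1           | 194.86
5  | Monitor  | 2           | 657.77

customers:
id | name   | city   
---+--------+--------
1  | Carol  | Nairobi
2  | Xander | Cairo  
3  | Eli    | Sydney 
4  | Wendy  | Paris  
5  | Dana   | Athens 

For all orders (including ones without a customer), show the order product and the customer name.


LEFT JOIN keeps every row from orders (the left table); where customer_id has no match in customers, the customer columns become NULL. Walk through each order:
  - order 1 (Notebook): customer_id=NULL, no match -> kept with NULL
  - order 2 (Router): customer_id=2 -> matches Xander
  - order 3 (Printer): customer_id=1 -> matches Carol
  - order 4 (Stapler): customer_id=1 -> matches Carol
  - order 5 (Monitor): customer_id=2 -> matches Xander
All 5 rows appear; 1 has NULL customer.

SQL:
SELECT a.product, b.name AS customer
FROM orders a
LEFT JOIN customers b ON a.customer_id = b.id

Result:
product  | customer
---------+---------
Notebook | NULL    
Router   | Xander  
Printer  | Carol   
Stapler  | Carol   
Monitor  | Xander  


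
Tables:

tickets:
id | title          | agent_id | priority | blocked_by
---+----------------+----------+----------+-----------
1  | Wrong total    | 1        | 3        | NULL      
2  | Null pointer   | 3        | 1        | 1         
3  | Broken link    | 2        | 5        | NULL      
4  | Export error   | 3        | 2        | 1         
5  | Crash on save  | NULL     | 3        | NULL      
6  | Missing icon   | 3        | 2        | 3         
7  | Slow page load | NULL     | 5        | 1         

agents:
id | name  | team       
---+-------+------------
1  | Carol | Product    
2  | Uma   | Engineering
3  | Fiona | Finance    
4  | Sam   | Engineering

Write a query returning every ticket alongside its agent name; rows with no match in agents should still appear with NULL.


LEFT JOIN keeps every row from tickets (the left table); where agent_id has no match in agents, the agent columns become NULL. Walk through each ticket:
  - ticket 1 (Wrong total): agent_id=1 -> matches Carol
  - ticket 2 (Null pointer): agent_id=3 -> matches Fiona
  - ticket 3 (Broken link): agent_id=2 -> matches Uma
  - ticket 4 (Export error): agent_id=3 -> matches Fiona
  - ticket 5 (Crash on save): agent_id=NULL, no match -> kept with NULL
  - ticket 6 (Missing icon): agent_id=3 -> matches Fiona
  - ticket 7 (Slow page load): agent_id=NULL, no match -> kept with NULL
All 7 rows appear; 2 have NULL agent.

SQL:
SELECT a.title, b.name AS agent
FROM tickets a
LEFT JOIN agents b ON a.agent_id = b.id

Result:
title          | agent
---------------+------
Wrong total    | Carol
Null pointer   | Fiona
Broken link    | Uma  
Export error   | Fiona
Crash on save  | NULL 
Missing icon   | Fiona
Slow page load | NULL 


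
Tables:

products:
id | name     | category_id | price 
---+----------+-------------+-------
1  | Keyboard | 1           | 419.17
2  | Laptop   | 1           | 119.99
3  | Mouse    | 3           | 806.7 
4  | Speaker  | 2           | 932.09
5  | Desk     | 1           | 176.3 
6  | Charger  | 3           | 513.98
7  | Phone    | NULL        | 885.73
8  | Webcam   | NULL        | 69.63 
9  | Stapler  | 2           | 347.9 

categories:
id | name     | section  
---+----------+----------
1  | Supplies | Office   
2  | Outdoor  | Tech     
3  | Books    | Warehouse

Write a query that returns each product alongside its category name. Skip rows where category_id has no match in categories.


INNER JOIN keeps only products rows whose category_id matches an id in categories. Walk through each product:
  - product 1 (Keyboard): category_id=1 -> matches Supplies
  - product 2 (Laptop): category_id=1 -> matches Supplies
  - product 3 (Mouse): category_id=3 -> matches Books
  - product 4 (Speaker): category_id=2 -> matches Outdoor
  - product 5 (Desk): category_id=1 -> matches Supplies
  - product 6 (Charger): category_id=3 -> matches Books
  - product 7 (Phone): category_id=NULL, no match -> dropped
  - product 8 (Webcam): category_id=NULL, no match -> dropped
  - product 9 (Stapler): category_id=2 -> matches Outdoor
So 2 of 9 rows are dropped.

SQL:
SELECT a.name, b.name AS category
FROM products a
INNER JOIN categories b ON a.category_id = b.id

Result:
name     | category
---------+---------
Keyboard | Supplies
Laptop   | Supplies
Mouse    | Books   
Speaker  | Outdoor 
Desk     | Supplies
Charger  | Books   
Stapler  | Outdoor 


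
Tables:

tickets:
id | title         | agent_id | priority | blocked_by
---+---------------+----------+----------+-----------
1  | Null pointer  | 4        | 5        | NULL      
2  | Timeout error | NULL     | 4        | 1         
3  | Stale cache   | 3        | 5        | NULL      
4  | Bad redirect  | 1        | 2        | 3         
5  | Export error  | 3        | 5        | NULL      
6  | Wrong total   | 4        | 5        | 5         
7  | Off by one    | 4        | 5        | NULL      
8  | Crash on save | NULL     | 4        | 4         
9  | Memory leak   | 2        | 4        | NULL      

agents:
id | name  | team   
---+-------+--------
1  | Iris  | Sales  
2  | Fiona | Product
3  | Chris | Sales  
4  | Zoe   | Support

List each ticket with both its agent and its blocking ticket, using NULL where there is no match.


Two LEFT JOINs from the same base table tickets: one to agents via agent_id, one to tickets itself via blocked_by. Both are LEFT so every ticket is preserved.
Match against agents:
  - ticket 1 (Null pointer): agent_id=4 -> matches Zoe
  - ticket 2 (Timeout error): agent_id=NULL, no match -> kept with NULL
  - ticket 3 (Stale cache): agent_id=3 -> matches Chris
  - ticket 4 (Bad redirect): agent_id=1 -> matches Iris
  - ticket 5 (Export error): agent_id=3 -> matches Chris
  - ticket 6 (Wrong total): agent_id=4 -> matches Zoe
  - ticket 7 (Off by one): agent_id=4 -> matches Zoe
  - ticket 8 (Crash on save): agent_id=NULL, no match -> kept with NULL
  - ticket 9 (Memory leak): agent_id=2 -> matches Fiona
Match against tickets (self):
  - ticket 1 (Null pointer): blocked_by=NULL -> NULL
  - ticket 2 (Timeout error): blocked_by=1 -> Null pointer
  - ticket 3 (Stale cache): blocked_by=NULL -> NULL
  - ticket 4 (Bad redirect): blocked_by=3 -> Stale cache
  - ticket 5 (Export error): blocked_by=NULL -> NULL
  - ticket 6 (Wrong total): blocked_by=5 -> Export error
  - ticket 7 (Off by one): blocked_by=NULL -> NULL
  - ticket 8 (Crash on save): blocked_by=4 -> Bad redirect
  - ticket 9 (Memory leak): blocked_by=NULL -> NULL

SQL:
SELECT a.title, b.name AS agent, c.title AS blocked_by
FROM tickets a
LEFT JOIN agents b ON a.agent_id = b.id
LEFT JOIN tickets c ON a.blocked_by = c.id

Result:
title         | agent | blocked_by  
--------------+-------+-------------
Null pointer  | Zoe   | NULL        
Timeout error | NULL  | Null pointer
Stale cache   | Chris | NULL        
Bad redirect  | Iris  | Stale cache 
Export error  | Chris | NULL        
Wrong total   | Zoe   | Export error
Off by one    | Zoe   | NULL        
Crash on save | NULL  | Bad redirect
Memory leak   | Fiona | NULL        


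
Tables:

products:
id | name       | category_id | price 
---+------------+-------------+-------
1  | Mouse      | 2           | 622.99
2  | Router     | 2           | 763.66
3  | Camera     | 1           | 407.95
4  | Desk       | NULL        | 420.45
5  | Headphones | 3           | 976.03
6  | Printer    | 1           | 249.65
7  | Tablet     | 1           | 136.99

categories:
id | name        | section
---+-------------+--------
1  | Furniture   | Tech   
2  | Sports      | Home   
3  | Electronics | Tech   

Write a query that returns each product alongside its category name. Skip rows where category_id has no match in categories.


INNER JOIN keeps only products rows whose category_id matches an id in categories. Walk through each product:
  - product 1 (Mouse): category_id=2 -> matches Sports
  - product 2 (Router): category_id=2 -> matches Sports
  - product 3 (Camera): category_id=1 -> matches Furniture
  - product 4 (Desk): category_id=NULL, no match -> dropped
  - product 5 (Headphones): category_id=3 -> matches Electronics
  - product 6 (Printer): category_id=1 -> matches Furniture
  - product 7 (Tablet): category_id=1 -> matches Furniture
So 1 of 7 rows is dropped.

SQL:
SELECT a.name, b.name AS category
FROM products a
INNER JOIN categories b ON a.category_id = b.id

Result:
name       | category   
-----------+------------
Mouse      | Sports     
Router     | Sports     
Camera     | Furniture  
Headphones | Electronics
Printer    | Furniture  
Tablet     | Furniture  


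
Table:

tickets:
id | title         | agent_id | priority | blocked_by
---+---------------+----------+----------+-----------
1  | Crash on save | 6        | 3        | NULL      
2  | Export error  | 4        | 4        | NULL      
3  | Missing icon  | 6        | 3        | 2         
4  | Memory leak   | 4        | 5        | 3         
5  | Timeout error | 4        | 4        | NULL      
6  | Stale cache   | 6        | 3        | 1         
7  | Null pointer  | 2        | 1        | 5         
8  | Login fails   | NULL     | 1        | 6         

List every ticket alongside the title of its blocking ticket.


This is a self-join: tickets is joined to a second copy of itself, matching each row's blocked_by to another row's id. Use LEFT JOIN so rows with blocked_by=NULL are kept.
  - ticket 1 (Crash on save): blocked_by=NULL -> NULL
  - ticket 2 (Export error): blocked_by=NULL -> NULL
  - ticket 3 (Missing icon): blocked_by=2 -> Export error
  - ticket 4 (Memory leak): blocked_by=3 -> Missing icon
  - ticket 5 (Timeout error): blocked_by=NULL -> NULL
  - ticket 6 (Stale cache): blocked_by=1 -> Crash on save
  - ticket 7 (Null pointer): blocked_by=5 -> Timeout error
  - ticket 8 (Login fails): blocked_by=6 -> Stale cache

SQL:
SELECT a.title AS item, b.title AS blocked_by
FROM tickets a
LEFT JOIN tickets b ON a.blocked_by = b.id

Result:
item          | blocked_by   
--------------+--------------
Crash on save | NULL         
Export error  | NULL         
Missing icon  | Export error 
Memory leak   | Missing icon 
Timeout error | NULL         
Stale cache   | Crash on save
Null pointer  | Timeout error
Login fails   | Stale cache  


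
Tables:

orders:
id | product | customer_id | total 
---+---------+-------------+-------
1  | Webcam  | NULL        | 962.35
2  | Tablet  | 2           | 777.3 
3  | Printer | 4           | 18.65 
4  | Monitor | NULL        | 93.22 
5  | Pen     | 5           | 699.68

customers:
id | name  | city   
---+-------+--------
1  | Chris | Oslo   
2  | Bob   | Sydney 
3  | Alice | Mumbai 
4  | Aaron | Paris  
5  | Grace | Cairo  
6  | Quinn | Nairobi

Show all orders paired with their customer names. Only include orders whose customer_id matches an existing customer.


INNER JOIN keeps only orders rows whose customer_id matches an id in customers. Walk through each order:
  - order 1 (Webcam): customer_id=NULL, no match -> dropped
  - order 2 (Tablet): customer_id=2 -> matches Bob
  - order 3 (Printer): customer_id=4 -> matches Aaron
  - order 4 (Monitor): customer_id=NULL, no match -> dropped
  - order 5 (Pen): customer_id=5 -> matches Grace
So 2 of 5 rows are dropped.

SQL:
SELECT a.product, b.name AS customer
FROM orders a
INNER JOIN customers b ON a.customer_id = b.id

Result:
product | customer
--------+---------
Tablet  | Bob     
Printer | Aaron   
Pen     | Grace   


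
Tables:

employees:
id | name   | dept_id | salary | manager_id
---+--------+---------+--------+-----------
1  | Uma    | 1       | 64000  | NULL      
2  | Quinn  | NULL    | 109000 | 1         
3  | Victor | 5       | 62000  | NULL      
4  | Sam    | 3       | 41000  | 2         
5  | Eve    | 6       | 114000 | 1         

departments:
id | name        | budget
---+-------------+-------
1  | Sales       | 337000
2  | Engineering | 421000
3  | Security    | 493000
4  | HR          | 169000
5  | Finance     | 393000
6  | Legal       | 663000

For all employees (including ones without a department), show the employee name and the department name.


LEFT JOIN keeps every row from employees (the left table); where dept_id has no match in departments, the department columns become NULL. Walk through each employee:
  - employee 1 (Uma): dept_id=1 -> matches Sales
  - employee 2 (Quinn): dept_id=NULL, no match -> kept with NULL
  - employee 3 (Victor): dept_id=5 -> matches Finance
  - employee 4 (Sam): dept_id=3 -> matches Security
  - employee 5 (Eve): dept_id=6 -> matches Legal
All 5 rows appear; 1 has NULL department.

SQL:
SELECT a.name, b.name AS department
FROM employees a
LEFT JOIN departments b ON a.dept_id = b.id

Result:
name   | department
-------+-----------
Uma    | Sales     
Quinn  | NULL      
Victor | Finance   
Sam    | Security  
Eve    | Legal     


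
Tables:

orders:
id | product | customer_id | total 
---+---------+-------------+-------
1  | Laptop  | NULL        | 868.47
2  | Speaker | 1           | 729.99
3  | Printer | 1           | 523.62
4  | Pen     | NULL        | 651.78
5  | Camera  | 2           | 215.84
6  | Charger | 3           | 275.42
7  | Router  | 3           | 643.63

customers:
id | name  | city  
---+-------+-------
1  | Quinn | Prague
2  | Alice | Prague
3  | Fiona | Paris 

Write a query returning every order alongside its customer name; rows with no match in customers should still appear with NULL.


LEFT JOIN keeps every row from orders (the left table); where customer_id has no match in customers, the customer columns become NULL. Walk through each order:
  - order 1 (Laptop): customer_id=NULL, no match -> kept with NULL
  - order 2 (Speaker): customer_id=1 -> matches Quinn
  - order 3 (Printer): customer_id=1 -> matches Quinn
  - order 4 (Pen): customer_id=NULL, no match -> kept with NULL
  - order 5 (Camera): customer_id=2 -> matches Alice
  - order 6 (Charger): customer_id=3 -> matches Fiona
  - order 7 (Router): customer_id=3 -> matches Fiona
All 7 rows appear; 2 have NULL customer.

SQL:
SELECT a.product, b.name AS customer
FROM orders a
LEFT JOIN customers b ON a.customer_id = b.id

Result:
product | customer
--------+---------
Laptop  | NULL    
Speaker | Quinn   
Printer | Quinn   
Pen     | NULL    
Camera  | Alice   
Charger | Fiona   
Router  | Fiona   


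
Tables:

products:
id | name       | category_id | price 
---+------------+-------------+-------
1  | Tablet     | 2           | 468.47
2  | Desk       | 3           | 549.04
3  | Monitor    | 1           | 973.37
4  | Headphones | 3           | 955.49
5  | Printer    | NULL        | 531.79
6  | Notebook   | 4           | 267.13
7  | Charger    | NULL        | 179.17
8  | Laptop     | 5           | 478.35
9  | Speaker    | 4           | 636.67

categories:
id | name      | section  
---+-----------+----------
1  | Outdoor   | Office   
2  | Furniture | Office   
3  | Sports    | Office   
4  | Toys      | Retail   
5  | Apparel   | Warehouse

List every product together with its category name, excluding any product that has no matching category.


INNER JOIN keeps only products rows whose category_id matches an id in categories. Walk through each product:
  - product 1 (Tablet): category_id=2 -> matches Furniture
  - product 2 (Desk): category_id=3 -> matches Sports
  - product 3 (Monitor): category_id=1 -> matches Outdoor
  - product 4 (Headphones): category_id=3 -> matches Sports
  - product 5 (Printer): category_id=NULL, no match -> dropped
  - product 6 (Notebook): category_id=4 -> matches Toys
  - product 7 (Charger): category_id=NULL, no match -> dropped
  - product 8 (Laptop): category_id=5 -> matches Apparel
  - product 9 (Speaker): category_id=4 -> matches Toys
So 2 of 9 rows are dropped.

SQL:
SELECT a.name, b.name AS category
FROM products a
INNER JOIN categories b ON a.category_id = b.id

Result:
name       | category 
-----------+----------
Tablet     | Furniture
Desk       | Sports   
Monitor    | Outdoor  
Headphones | Sports   
Notebook   | Toys     
Laptop     | Apparel  
Speaker    | Toys     


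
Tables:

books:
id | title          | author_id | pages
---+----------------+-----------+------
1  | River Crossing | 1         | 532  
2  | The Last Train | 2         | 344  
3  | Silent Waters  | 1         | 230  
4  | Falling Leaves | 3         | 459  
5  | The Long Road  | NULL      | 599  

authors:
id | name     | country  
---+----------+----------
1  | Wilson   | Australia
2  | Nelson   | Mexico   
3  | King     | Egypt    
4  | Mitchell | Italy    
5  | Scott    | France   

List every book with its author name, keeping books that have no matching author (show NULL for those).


LEFT JOIN keeps every row from books (the left table); where author_id has no match in authors, the author columns become NULL. Walk through each book:
  - book 1 (River Crossing): author_id=1 -> matches Wilson
  - book 2 (The Last Train): author_id=2 -> matches Nelson
  - book 3 (Silent Waters): author_id=1 -> matches Wilson
  - book 4 (Falling Leaves): author_id=3 -> matches King
  - book 5 (The Long Road): author_id=NULL, no match -> kept with NULL
All 5 rows appear; 1 has NULL author.

SQL:
SELECT a.title, b.name AS author
FROM books a
LEFT JOIN authors b ON a.author_id = b.id

Result:
title          | author
---------------+-------
River Crossing | Wilson
The Last Train | Nelson
Silent Waters  | Wilson
Falling Leaves | King  
The Long Road  | NULL  


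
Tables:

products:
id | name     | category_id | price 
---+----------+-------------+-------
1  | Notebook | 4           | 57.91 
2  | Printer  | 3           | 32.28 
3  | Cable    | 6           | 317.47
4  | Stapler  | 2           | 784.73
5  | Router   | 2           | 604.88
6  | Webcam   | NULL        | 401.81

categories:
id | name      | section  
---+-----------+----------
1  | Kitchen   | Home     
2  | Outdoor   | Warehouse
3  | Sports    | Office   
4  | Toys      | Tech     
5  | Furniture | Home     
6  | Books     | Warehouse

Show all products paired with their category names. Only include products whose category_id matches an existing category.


INNER JOIN keeps only products rows whose category_id matches an id in categories. Walk through each product:
  - product 1 (Notebook): category_id=4 -> matches Toys
  - product 2 (Printer): category_id=3 -> matches Sports
  - product 3 (Cable): category_id=6 -> matches Books
  - product 4 (Stapler): category_id=2 -> matches Outdoor
  - product 5 (Router): category_id=2 -> matches Outdoor
  - product 6 (Webcam): category_id=NULL, no match -> dropped
So 1 of 6 rows is dropped.

SQL:
SELECT a.name, b.name AS category
FROM products a
INNER JOIN categories b ON a.category_id = b.id

Result:
name     | category
---------+---------
Notebook | Toys    
Printer  | Sports  
Cable    | Books   
Stapler  | Outdoor 
Router   | Outdoor 


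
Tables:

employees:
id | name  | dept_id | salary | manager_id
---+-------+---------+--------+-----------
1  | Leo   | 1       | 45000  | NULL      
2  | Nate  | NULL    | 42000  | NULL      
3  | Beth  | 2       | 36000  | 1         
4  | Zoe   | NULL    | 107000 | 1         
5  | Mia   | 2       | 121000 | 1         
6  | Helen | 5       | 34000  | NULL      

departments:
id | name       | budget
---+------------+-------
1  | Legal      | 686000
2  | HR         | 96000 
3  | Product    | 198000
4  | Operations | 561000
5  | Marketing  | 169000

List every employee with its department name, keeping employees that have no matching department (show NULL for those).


LEFT JOIN keeps every row from employees (the left table); where dept_id has no match in departments, the department columns become NULL. Walk through each employee:
  - employee 1 (Leo): dept_id=1 -> matches Legal
  - employee 2 (Nate): dept_id=NULL, no match -> kept with NULL
  - employee 3 (Beth): dept_id=2 -> matches HR
  - employee 4 (Zoe): dept_id=NULL, no match -> kept with NULL
  - employee 5 (Mia): dept_id=2 -> matches HR
  - employee 6 (Helen): dept_id=5 -> matches Marketing
All 6 rows appear; 2 have NULL department.

SQL:
SELECT a.name, b.name AS department
FROM employees a
LEFT JOIN departments b ON a.dept_id = b.id

Result:
name  | department
------+-----------
Leo   | Legal     
Nate  | NULL      
Beth  | HR        
Zoe   | NULL      
Mia   | HR        
Helen | Marketing 


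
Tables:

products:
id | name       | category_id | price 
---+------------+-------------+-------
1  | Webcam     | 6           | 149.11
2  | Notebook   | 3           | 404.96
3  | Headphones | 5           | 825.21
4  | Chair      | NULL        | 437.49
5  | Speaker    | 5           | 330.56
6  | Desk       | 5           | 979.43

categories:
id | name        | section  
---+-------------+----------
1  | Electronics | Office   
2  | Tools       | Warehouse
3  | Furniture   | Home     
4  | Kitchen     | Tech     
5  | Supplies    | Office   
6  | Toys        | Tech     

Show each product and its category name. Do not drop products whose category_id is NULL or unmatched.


LEFT JOIN keeps every row from products (the left table); where category_id has no match in categories, the category columns become NULL. Walk through each product:
  - product 1 (Webcam): category_id=6 -> matches Toys
  - product 2 (Notebook): category_id=3 -> matches Furniture
  - product 3 (Headphones): category_id=5 -> matches Supplies
  - product 4 (Chair): category_id=NULL, no match -> kept with NULL
  - product 5 (Speaker): category_id=5 -> matches Supplies
  - product 6 (Desk): category_id=5 -> matches Supplies
All 6 rows appear; 1 has NULL category.

SQL:
SELECT a.name, b.name AS category
FROM products a
LEFT JOIN categories b ON a.category_id = b.id

Result:
name       | category 
-----------+----------
Webcam     | Toys     
Notebook   | Furniture
Headphones | Supplies 
Chair      | NULL     
Speaker    | Supplies 
Desk       | Supplies 


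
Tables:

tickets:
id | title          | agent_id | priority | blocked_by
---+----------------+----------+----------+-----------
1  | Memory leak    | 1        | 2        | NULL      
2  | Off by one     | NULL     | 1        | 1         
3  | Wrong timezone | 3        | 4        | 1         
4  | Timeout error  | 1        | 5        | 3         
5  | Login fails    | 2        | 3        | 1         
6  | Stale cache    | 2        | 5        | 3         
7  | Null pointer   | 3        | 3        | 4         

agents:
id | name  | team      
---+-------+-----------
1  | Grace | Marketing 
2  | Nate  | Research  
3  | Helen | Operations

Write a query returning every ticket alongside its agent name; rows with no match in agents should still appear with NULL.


LEFT JOIN keeps every row from tickets (the left table); where agent_id has no match in agents, the agent columns become NULL. Walk through each ticket:
  - ticket 1 (Memory leak): agent_id=1 -> matches Grace
  - ticket 2 (Off by one): agent_id=NULL, no match -> kept with NULL
  - ticket 3 (Wrong timezone): agent_id=3 -> matches Helen
  - ticket 4 (Timeout error): agent_id=1 -> matches Grace
  - ticket 5 (Login fails): agent_id=2 -> matches Nate
  - ticket 6 (Stale cache): agent_id=2 -> matches Nate
  - ticket 7 (Null pointer): agent_id=3 -> matches Helen
All 7 rows appear; 1 has NULL agent.

SQL:
SELECT a.title, b.name AS agent
FROM tickets a
LEFT JOIN agents b ON a.agent_id = b.id

Result:
title          | agent
---------------+------
Memory leak    | Grace
Off by one     | NULL 
Wrong timezone | Helen
Timeout error  | Grace
Login fails    | Nate 
Stale cache    | Nate 
Null pointer   | Helen


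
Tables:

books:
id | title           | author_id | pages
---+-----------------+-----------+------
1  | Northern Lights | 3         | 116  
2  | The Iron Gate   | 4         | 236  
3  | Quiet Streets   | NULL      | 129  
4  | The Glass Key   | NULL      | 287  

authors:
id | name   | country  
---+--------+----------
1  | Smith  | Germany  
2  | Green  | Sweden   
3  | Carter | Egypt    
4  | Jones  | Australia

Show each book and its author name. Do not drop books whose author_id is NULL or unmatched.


LEFT JOIN keeps every row from books (the left table); where author_id has no match in authors, the author columns become NULL. Walk through each book:
  - book 1 (Northern Lights): author_id=3 -> matches Carter
  - book 2 (The Iron Gate): author_id=4 -> matches Jones
  - book 3 (Quiet Streets): author_id=NULL, no match -> kept with NULL
  - book 4 (The Glass Key): author_id=NULL, no match -> kept with NULL
All 4 rows appear; 2 have NULL author.

SQL:
SELECT a.title, b.name AS author
FROM books a
LEFT JOIN authors b ON a.author_id = b.id

Result:
title           | author
----------------+-------
Northern Lights | Carter
The Iron Gate   | Jones 
Quiet Streets   | NULL  
The Glass Key   | NULL  


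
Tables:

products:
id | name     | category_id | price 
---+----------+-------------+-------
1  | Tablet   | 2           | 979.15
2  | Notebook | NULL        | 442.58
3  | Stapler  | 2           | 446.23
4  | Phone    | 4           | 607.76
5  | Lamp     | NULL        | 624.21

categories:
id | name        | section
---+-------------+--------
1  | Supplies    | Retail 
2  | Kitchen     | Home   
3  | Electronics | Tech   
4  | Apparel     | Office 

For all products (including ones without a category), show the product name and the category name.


LEFT JOIN keeps every row from products (the left table); where category_id has no match in categories, the category columns become NULL. Walk through each product:
  - product 1 (Tablet): category_id=2 -> matches Kitchen
  - product 2 (Notebook): category_id=NULL, no match -> kept with NULL
  - product 3 (Stapler): category_id=2 -> matches Kitchen
  - product 4 (Phone): category_id=4 -> matches Apparel
  - product 5 (Lamp): category_id=NULL, no match -> kept with NULL
All 5 rows appear; 2 have NULL category.

SQL:
SELECT a.name, b.name AS category
FROM products a
LEFT JOIN categories b ON a.category_id = b.id

Result:
name     | category
---------+---------
Tablet   | Kitchen 
Notebook | NULL    
Stapler  | Kitchen 
Phone    | Apparel 
Lamp     | NULL    


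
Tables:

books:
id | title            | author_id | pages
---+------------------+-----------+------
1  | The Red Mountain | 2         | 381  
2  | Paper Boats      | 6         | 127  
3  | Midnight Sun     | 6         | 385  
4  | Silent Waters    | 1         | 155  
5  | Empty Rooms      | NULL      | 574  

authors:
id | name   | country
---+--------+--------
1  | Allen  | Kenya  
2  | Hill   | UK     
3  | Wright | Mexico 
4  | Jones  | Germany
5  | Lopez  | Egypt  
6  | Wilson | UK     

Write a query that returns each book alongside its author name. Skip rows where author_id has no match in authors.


INNER JOIN keeps only books rows whose author_id matches an id in authors. Walk through each book:
  - book 1 (The Red Mountain): author_id=2 -> matches Hill
  - book 2 (Paper Boats): author_id=6 -> matches Wilson
  - book 3 (Midnight Sun): author_id=6 -> matches Wilson
  - book 4 (Silent Waters): author_id=1 -> matches Allen
  - book 5 (Empty Rooms): author_id=NULL, no match -> dropped
So 1 of 5 rows is dropped.

SQL:
SELECT a.title, b.name AS author
FROM books a
INNER JOIN authors b ON a.author_id = b.id

Result:
title            | author
-----------------+-------
The Red Mountain | Hill  
Paper Boats      | Wilson
Midnight Sun     | Wilson
Silent Waters    | Allen 


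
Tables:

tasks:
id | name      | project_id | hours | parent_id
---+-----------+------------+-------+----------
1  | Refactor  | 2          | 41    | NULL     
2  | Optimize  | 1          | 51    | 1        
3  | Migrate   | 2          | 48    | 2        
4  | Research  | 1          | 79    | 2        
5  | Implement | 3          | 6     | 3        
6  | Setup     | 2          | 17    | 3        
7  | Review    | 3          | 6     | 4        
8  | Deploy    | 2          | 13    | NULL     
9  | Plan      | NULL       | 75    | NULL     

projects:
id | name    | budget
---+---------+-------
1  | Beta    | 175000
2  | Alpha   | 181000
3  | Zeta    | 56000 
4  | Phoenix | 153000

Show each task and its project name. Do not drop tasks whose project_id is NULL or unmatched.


LEFT JOIN keeps every row from tasks (the left table); where project_id has no match in projects, the project columns become NULL. Walk through each task:
  - task 1 (Refactor): project_id=2 -> matches Alpha
  - task 2 (Optimize): project_id=1 -> matches Beta
  - task 3 (Migrate): project_id=2 -> matches Alpha
  - task 4 (Research): project_id=1 -> matches Beta
  - task 5 (Implement): project_id=3 -> matches Zeta
  - task 6 (Setup): project_id=2 -> matches Alpha
  - task 7 (Review): project_id=3 -> matches Zeta
  - task 8 (Deploy): project_id=2 -> matches Alpha
  - task 9 (Plan): project_id=NULL, no match -> kept with NULL
All 9 rows appear; 1 has NULL project.

SQL:
SELECT a.name, b.name AS project
FROM tasks a
LEFT JOIN projects b ON a.project_id = b.id

Result:
name      | project
----------+--------
Refactor  | Alpha  
Optimize  | Beta   
Migrate   | Alpha  
Research  | Beta   
Implement | Zeta   
Setup     | Alpha  
Review    | Zeta   
Deploy    | Alpha  
Plan      | NULL   


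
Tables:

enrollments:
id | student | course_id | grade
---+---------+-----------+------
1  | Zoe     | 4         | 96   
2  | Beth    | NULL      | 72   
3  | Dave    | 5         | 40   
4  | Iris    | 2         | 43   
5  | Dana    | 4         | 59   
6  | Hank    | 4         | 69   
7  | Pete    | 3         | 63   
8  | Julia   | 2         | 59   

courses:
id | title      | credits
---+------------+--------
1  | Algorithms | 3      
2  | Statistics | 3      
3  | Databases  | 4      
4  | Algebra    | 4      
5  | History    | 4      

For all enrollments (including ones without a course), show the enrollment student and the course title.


LEFT JOIN keeps every row from enrollments (the left table); where course_id has no match in courses, the course columns become NULL. Walk through each enrollment:
  - enrollment 1 (Zoe): course_id=4 -> matches Algebra
  - enrollment 2 (Beth): course_id=NULL, no match -> kept with NULL
  - enrollment 3 (Dave): course_id=5 -> matches History
  - enrollment 4 (Iris): course_id=2 -> matches Statistics
  - enrollment 5 (Dana): course_id=4 -> matches Algebra
  - enrollment 6 (Hank): course_id=4 -> matches Algebra
  - enrollment 7 (Pete): course_id=3 -> matches Databases
  - enrollment 8 (Julia): course_id=2 -> matches Statistics
All 8 rows appear; 1 has NULL course.

SQL:
SELECT a.student, b.title AS course
FROM enrollments a
LEFT JOIN courses b ON a.course_id = b.id

Result:
student | course    
--------+-----------
Zoe     | Algebra   
Beth    | NULL      
Dave    | History   
Iris    | Statistics
Dana    | Algebra   
Hank    | Algebra   
Pete    | Databases 
Julia   | Statistics
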